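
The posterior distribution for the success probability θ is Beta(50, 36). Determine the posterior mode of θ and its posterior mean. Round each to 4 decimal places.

MAP: 0.5833. Posterior mean: 0.5814.

Mode = (50−1)/(50+36−2) = 49/84 = 0.5833.
Mean = 50/(50+36) = 50/86 = 0.5814.
The posterior is left-skewed, so the mode exceeds the mean.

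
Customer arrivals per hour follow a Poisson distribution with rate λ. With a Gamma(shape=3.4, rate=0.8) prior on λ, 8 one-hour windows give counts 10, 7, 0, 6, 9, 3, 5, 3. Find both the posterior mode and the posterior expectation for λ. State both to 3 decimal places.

Σ counts = 43. Posterior: Gamma(shape = 3.4+43 = 46.4, rate = 0.8+8 = 8.8).
Mode = (α−1)/β = 45.4/8.8 = 5.159.
Mean = α/β = 46.4/8.8 = 5.273.
The mean is pulled above the mode by the posterior's right skew.

λ_MAP = 5.159, E[λ|data] = 5.273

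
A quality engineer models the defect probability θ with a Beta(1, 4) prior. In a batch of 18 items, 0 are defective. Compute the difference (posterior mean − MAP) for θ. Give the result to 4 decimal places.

0.0435

Posterior: Beta(1+0, 4+18) = Beta(1, 22).
Since α = 1 ≤ 1 and β > 1, the Beta density is monotone decreasing on [0,1]; the mode is at 0.
Mean = 1/(1+22) = 0.0435.
Difference = 0.0435 − 0.0000 = 0.0435.
The posterior is right-skewed, so the mean exceeds the mode.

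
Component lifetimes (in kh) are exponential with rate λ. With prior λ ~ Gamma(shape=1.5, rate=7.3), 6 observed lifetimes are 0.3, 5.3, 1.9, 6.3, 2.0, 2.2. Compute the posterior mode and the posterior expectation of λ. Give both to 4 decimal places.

Σ times = 18.0. Posterior: Gamma(shape = 1.5+6 = 7.5, rate = 7.3+18.0 = 25.3).
Mode = (α−1)/β = 6.5/25.3 = 0.2569.
Mean = α/β = 7.5/25.3 = 0.2964.

posterior mode = 0.2569, posterior expectation = 0.2964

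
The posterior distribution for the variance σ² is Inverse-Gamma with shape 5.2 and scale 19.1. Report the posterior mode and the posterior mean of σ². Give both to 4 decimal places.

posterior mode = 3.0806, posterior mean = 4.5476

Mode = β/(α+1) = 19.1/6.2 = 3.0806.
Mean = β/(α−1) = 19.1/4.2 = 4.5476.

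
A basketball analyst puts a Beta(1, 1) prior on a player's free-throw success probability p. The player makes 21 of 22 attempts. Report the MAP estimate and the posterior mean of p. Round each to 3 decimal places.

MAP: 0.955. Posterior mean: 0.917.

Posterior: Beta(1+21, 1+1) = Beta(22, 2).
Mode = (22−1)/(22+2−2) = 21/22 = 0.955.
With a flat prior the MAP equals the MLE, 21/22.
Mean = 22/(22+2) = 22/24 = 0.917.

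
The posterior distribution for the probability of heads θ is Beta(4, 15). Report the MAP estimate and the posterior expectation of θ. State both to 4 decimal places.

MAP = 0.1765, posterior mean = 0.2105

Mode = (4−1)/(4+15−2) = 3/17 = 0.1765.
Mean = 4/(4+15) = 4/19 = 0.2105.
Mean > mode: the posterior has a right tail.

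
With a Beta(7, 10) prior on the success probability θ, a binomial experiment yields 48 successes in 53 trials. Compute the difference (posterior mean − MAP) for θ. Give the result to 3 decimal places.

Posterior: Beta(7+48, 10+5) = Beta(55, 15).
Mode = (55−1)/(55+15−2) = 54/68 = 0.794.
Mean = 55/(55+15) = 55/70 = 0.786.
Difference = 0.786 − 0.794 = -0.008.
Mode > mean: the posterior has a left tail.

-0.008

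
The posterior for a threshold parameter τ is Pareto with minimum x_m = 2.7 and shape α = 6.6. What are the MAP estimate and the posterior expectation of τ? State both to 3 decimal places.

MAP = 2.700; posterior mean = 3.182

The Pareto density is strictly decreasing on [x_m, ∞), so the mode is x_m = 2.700.
Mean = α·x_m/(α−1) = 6.6·2.7/5.6 = 3.182.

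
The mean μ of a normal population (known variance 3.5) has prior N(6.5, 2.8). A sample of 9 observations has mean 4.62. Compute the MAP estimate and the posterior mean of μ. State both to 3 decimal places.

Posterior for μ is Normal. Precision-weighted mean: (1/2.8·6.5 + 9/3.5·4.62) / (1/2.8 + 9/3.5) = 4.849.
A Normal posterior is symmetric, so mode = mean.

MAP = 4.849, posterior mean = 4.849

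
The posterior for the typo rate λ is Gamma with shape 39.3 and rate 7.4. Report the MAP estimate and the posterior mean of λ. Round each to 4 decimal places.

Mode = (α−1)/β = 38.3/7.4 = 5.1757.
Mean = α/β = 39.3/7.4 = 5.3108.

MAP = 5.1757, posterior mean = 5.3108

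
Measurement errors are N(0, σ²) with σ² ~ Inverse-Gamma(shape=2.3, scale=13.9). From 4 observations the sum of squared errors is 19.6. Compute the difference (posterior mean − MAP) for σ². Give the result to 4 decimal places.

Posterior: Inverse-Gamma(shape = 2.3+4/2 = 4.3, scale = 13.9+19.6/2 = 23.7).
Mode = β/(α+1) = 23.7/5.3 = 4.4717.
Mean = β/(α−1) = 23.7/3.3 = 7.1818.
Difference = 7.1818 − 4.4717 = 2.7101.

2.7101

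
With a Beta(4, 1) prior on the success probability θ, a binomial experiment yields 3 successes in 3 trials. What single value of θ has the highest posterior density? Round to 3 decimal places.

Posterior: Beta(4+3, 1+0) = Beta(7, 1).
Since β = 1 ≤ 1 and α > 1, the Beta density is monotone increasing on [0,1]; the mode is at 1.
Mean = 7/(7+1) = 0.875.
This is the posterior mode — the MAP estimate.

1.000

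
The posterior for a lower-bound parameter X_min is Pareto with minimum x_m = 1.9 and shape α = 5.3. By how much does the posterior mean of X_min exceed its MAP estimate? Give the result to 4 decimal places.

The Pareto density is strictly decreasing on [x_m, ∞), so the mode is x_m = 1.9000.
Mean = α·x_m/(α−1) = 5.3·1.9/4.3 = 2.3419.
Difference = 2.3419 − 1.9000 = 0.4419.

0.4419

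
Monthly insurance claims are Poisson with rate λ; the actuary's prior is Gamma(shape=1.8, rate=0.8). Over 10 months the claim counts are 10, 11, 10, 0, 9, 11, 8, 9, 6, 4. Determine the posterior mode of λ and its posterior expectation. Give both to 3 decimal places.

MAP = 7.296, posterior mean = 7.389

Σ counts = 78. Posterior: Gamma(shape = 1.8+78 = 79.8, rate = 0.8+10 = 10.8).
Mode = (α−1)/β = 78.8/10.8 = 7.296.
Mean = α/β = 79.8/10.8 = 7.389.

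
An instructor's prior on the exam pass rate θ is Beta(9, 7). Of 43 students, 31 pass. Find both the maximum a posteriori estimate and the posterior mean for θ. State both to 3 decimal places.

θ_MAP = 0.684, E[θ|data] = 0.678

Posterior: Beta(9+31, 7+12) = Beta(40, 19).
Mode = (40−1)/(40+19−2) = 39/57 = 0.684.
Mean = 40/(40+19) = 40/59 = 0.678.
Left-skewed posterior ⇒ mean < mode.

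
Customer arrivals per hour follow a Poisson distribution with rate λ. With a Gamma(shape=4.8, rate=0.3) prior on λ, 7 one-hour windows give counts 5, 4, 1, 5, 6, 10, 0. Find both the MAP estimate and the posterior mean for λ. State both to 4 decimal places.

MAP: 4.7671. Posterior mean: 4.9041.

Σ counts = 31. Posterior: Gamma(shape = 4.8+31 = 35.8, rate = 0.3+7 = 7.3).
Mode = (α−1)/β = 34.8/7.3 = 4.7671.
Mean = α/β = 35.8/7.3 = 4.9041.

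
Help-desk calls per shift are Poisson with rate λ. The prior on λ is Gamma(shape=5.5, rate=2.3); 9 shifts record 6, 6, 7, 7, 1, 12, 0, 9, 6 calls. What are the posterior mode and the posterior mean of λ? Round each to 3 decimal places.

posterior mode = 5.177, posterior mean = 5.265

Σ counts = 54. Posterior: Gamma(shape = 5.5+54 = 59.5, rate = 2.3+9 = 11.3).
Mode = (α−1)/β = 58.5/11.3 = 5.177.
Mean = α/β = 59.5/11.3 = 5.265.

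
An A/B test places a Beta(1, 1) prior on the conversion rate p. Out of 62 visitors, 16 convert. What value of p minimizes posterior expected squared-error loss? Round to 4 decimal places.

0.2656

Posterior: Beta(1+16, 1+46) = Beta(17, 47).
Mode = (17−1)/(17+47−2) = 16/62 = 0.2581.
With a flat prior the MAP equals the MLE, 16/62.
Mean = 17/(17+47) = 17/64 = 0.2656.
Squared-error loss ⇒ the optimal estimator is the posterior mean.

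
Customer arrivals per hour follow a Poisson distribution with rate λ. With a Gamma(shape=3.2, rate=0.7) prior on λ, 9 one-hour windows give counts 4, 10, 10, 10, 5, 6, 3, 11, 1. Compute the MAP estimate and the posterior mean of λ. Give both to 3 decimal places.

MAP = 6.412; posterior mean = 6.515

Σ counts = 60. Posterior: Gamma(shape = 3.2+60 = 63.2, rate = 0.7+9 = 9.7).
Mode = (α−1)/β = 62.2/9.7 = 6.412.
Mean = α/β = 63.2/9.7 = 6.515.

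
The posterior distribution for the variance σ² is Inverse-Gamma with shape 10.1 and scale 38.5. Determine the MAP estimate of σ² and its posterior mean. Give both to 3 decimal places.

Mode = β/(α+1) = 38.5/11.1 = 3.468.
Mean = β/(α−1) = 38.5/9.1 = 4.231.
The posterior is right-skewed, so the mean exceeds the mode.

MAP = 3.468; posterior mean = 4.231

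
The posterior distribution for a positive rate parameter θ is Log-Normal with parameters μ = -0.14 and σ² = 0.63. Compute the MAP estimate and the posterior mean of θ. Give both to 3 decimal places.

Mode = exp(μ − σ²) = exp(-0.77) = 0.463.
Mean = exp(μ + σ²/2) = exp(0.175) = 1.191.
Mean > mode: the posterior has a right tail.

MAP estimate = 0.463, posterior mean = 1.191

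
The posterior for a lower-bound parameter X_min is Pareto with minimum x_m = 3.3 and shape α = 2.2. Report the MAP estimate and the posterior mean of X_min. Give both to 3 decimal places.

MAP = 3.300; posterior mean = 6.050

The Pareto density is strictly decreasing on [x_m, ∞), so the mode is x_m = 3.300.
Mean = α·x_m/(α−1) = 2.2·3.3/1.2 = 6.050.
The mean is pulled above the mode by the posterior's right skew.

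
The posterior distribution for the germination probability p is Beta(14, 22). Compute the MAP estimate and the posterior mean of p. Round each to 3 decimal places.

Mode = (14−1)/(14+22−2) = 13/34 = 0.382.
Mean = 14/(14+22) = 14/36 = 0.389.

MAP estimate = 0.382, posterior mean = 0.389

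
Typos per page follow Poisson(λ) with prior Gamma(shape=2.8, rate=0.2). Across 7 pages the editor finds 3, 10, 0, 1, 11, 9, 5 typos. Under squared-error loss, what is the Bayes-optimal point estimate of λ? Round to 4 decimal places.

Σ counts = 39. Posterior: Gamma(shape = 2.8+39 = 41.8, rate = 0.2+7 = 7.2).
Mode = (α−1)/β = 40.8/7.2 = 5.6667.
Mean = α/β = 41.8/7.2 = 5.8056.
Squared-error loss ⇒ the optimal estimator is the posterior mean.

5.8056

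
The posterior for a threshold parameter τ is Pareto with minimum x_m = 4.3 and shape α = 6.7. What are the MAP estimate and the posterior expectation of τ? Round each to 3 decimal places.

The Pareto density is strictly decreasing on [x_m, ∞), so the mode is x_m = 4.300.
Mean = α·x_m/(α−1) = 6.7·4.3/5.7 = 5.054.

MAP = 4.300, posterior mean = 5.054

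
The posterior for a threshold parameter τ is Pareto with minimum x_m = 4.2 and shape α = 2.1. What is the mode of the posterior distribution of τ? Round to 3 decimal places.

4.200

The Pareto density is strictly decreasing on [x_m, ∞), so the mode is x_m = 4.200.
Mean = α·x_m/(α−1) = 2.1·4.2/1.1 = 8.018.
This is the posterior mode — the MAP estimate.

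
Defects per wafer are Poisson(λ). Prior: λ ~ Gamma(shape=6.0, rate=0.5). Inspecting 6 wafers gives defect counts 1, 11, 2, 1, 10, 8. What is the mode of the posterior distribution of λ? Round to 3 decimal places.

5.846

Σ counts = 33. Posterior: Gamma(shape = 6.0+33 = 39.0, rate = 0.5+6 = 6.5).
Mode = (α−1)/β = 38.0/6.5 = 5.846.
Mean = α/β = 39.0/6.5 = 6.000.
This is the posterior mode — the MAP estimate.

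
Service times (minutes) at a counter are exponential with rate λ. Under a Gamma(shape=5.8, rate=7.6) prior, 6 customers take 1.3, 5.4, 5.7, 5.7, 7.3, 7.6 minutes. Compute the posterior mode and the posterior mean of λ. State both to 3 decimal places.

Σ times = 33.0. Posterior: Gamma(shape = 5.8+6 = 11.8, rate = 7.6+33.0 = 40.6).
Mode = (α−1)/β = 10.8/40.6 = 0.266.
Mean = α/β = 11.8/40.6 = 0.291.
Mean > mode: the posterior has a right tail.

MAP = 0.266; posterior mean = 0.291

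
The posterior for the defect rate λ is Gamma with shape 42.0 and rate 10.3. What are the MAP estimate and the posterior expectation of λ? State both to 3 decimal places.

MAP: 3.981. Posterior mean: 4.078.

Mode = (α−1)/β = 41.0/10.3 = 3.981.
Mean = α/β = 42.0/10.3 = 4.078.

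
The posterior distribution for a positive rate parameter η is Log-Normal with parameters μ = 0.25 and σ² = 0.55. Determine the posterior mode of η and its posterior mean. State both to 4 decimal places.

MAP = 0.7408, posterior mean = 1.6905

Mode = exp(μ − σ²) = exp(-0.30) = 0.7408.
Mean = exp(μ + σ²/2) = exp(0.525) = 1.6905.
Mean > mode: the posterior has a right tail.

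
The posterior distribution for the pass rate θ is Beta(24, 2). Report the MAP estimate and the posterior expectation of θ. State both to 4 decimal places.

Mode = (24−1)/(24+2−2) = 23/24 = 0.9583.
Mean = 24/(24+2) = 24/26 = 0.9231.

MAP = 0.9583, posterior mean = 0.9231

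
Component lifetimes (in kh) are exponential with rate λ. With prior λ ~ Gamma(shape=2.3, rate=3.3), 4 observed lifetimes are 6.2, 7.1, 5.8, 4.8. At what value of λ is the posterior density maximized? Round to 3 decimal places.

Σ times = 23.9. Posterior: Gamma(shape = 2.3+4 = 6.3, rate = 3.3+23.9 = 27.2).
Mode = (α−1)/β = 5.3/27.2 = 0.195.
Mean = α/β = 6.3/27.2 = 0.232.
This is the posterior mode — the MAP estimate.

0.195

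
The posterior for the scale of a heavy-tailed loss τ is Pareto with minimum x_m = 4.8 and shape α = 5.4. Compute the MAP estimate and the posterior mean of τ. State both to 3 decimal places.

The Pareto density is strictly decreasing on [x_m, ∞), so the mode is x_m = 4.800.
Mean = α·x_m/(α−1) = 5.4·4.8/4.4 = 5.891.
Right-skewed posterior ⇒ mode < mean.

MAP: 4.800. Posterior mean: 5.891.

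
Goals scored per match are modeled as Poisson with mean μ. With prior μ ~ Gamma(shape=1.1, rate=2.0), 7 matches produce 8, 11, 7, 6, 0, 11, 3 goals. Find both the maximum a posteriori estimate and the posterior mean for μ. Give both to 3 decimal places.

Σ counts = 46. Posterior: Gamma(shape = 1.1+46 = 47.1, rate = 2.0+7 = 9.0).
Mode = (α−1)/β = 46.1/9.0 = 5.122.
Mean = α/β = 47.1/9.0 = 5.233.
The posterior is right-skewed, so the mean exceeds the mode.

MAP = 5.122, posterior mean = 5.233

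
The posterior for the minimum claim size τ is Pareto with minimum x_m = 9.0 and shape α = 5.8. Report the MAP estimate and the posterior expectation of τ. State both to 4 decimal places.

The Pareto density is strictly decreasing on [x_m, ∞), so the mode is x_m = 9.0000.
Mean = α·x_m/(α−1) = 5.8·9.0/4.8 = 10.8750.
Right-skewed posterior ⇒ mode < mean.

MAP = 9.0000; posterior mean = 10.8750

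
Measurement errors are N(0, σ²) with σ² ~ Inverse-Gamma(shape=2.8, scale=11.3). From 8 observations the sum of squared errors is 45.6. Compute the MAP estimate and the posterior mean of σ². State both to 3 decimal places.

σ²_MAP = 4.372, E[σ²|data] = 5.879

Posterior: Inverse-Gamma(shape = 2.8+8/2 = 6.8, scale = 11.3+45.6/2 = 34.1).
Mode = β/(α+1) = 34.1/7.8 = 4.372.
Mean = β/(α−1) = 34.1/5.8 = 5.879.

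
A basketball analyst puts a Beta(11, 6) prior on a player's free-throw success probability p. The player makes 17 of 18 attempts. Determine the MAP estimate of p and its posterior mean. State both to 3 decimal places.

Posterior: Beta(11+17, 6+1) = Beta(28, 7).
Mode = (28−1)/(28+7−2) = 27/33 = 0.818.
Mean = 28/(28+7) = 28/35 = 0.800.

MAP = 0.818, posterior mean = 0.800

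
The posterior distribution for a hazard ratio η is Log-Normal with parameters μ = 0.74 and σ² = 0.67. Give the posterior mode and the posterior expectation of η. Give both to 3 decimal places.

Mode = exp(μ − σ²) = exp(0.07) = 1.073.
Mean = exp(μ + σ²/2) = exp(1.075) = 2.930.

η_MAP = 1.073, E[η|data] = 2.930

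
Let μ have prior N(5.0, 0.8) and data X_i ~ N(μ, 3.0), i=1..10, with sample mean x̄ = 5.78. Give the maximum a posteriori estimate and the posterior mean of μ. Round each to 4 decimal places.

Posterior for μ is Normal. Precision-weighted mean: (1/0.8·5.0 + 10/3.0·5.78) / (1/0.8 + 10/3.0) = 5.5673.
A Normal posterior is symmetric, so mode = mean.

MAP = 5.5673; posterior mean = 5.5673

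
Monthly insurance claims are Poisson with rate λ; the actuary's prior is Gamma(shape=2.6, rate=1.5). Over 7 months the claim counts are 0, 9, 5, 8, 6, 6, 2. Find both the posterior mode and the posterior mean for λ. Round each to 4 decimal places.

MAP = 4.4235; posterior mean = 4.5412

Σ counts = 36. Posterior: Gamma(shape = 2.6+36 = 38.6, rate = 1.5+7 = 8.5).
Mode = (α−1)/β = 37.6/8.5 = 4.4235.
Mean = α/β = 38.6/8.5 = 4.5412.
Mean > mode: the posterior has a right tail.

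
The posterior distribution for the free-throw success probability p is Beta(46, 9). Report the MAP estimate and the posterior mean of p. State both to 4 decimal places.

Mode = (46−1)/(46+9−2) = 45/53 = 0.8491.
Mean = 46/(46+9) = 46/55 = 0.8364.

MAP estimate = 0.8491, posterior mean = 0.8364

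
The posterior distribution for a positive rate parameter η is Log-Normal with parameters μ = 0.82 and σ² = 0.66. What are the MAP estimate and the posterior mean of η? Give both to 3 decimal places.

Mode = exp(μ − σ²) = exp(0.16) = 1.174.
Mean = exp(μ + σ²/2) = exp(1.150) = 3.158.

MAP = 1.174; posterior mean = 3.158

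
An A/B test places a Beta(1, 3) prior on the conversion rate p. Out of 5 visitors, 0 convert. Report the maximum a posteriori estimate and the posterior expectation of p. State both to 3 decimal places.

Posterior: Beta(1+0, 3+5) = Beta(1, 8).
Since α = 1 ≤ 1 and β > 1, the Beta density is monotone decreasing on [0,1]; the mode is at 0.
Mean = 1/(1+8) = 0.111.

MAP = 0.000, posterior mean = 0.111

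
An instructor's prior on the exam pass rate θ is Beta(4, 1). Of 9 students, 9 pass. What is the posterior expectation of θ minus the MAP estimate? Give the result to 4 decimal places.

Posterior: Beta(4+9, 1+0) = Beta(13, 1).
Since β = 1 ≤ 1 and α > 1, the Beta density is monotone increasing on [0,1]; the mode is at 1.
Mean = 13/(13+1) = 0.9286.
Difference = 0.9286 − 1.0000 = -0.0714.

-0.0714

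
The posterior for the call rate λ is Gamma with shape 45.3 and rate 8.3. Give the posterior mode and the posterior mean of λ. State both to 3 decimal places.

λ_MAP = 5.337, E[λ|data] = 5.458

Mode = (α−1)/β = 44.3/8.3 = 5.337.
Mean = α/β = 45.3/8.3 = 5.458.
Mean > mode: the posterior has a right tail.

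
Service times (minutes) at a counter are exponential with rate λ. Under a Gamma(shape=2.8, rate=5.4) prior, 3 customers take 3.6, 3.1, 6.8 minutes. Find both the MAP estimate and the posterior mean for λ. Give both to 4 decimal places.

MAP = 0.2540, posterior mean = 0.3069

Σ times = 13.5. Posterior: Gamma(shape = 2.8+3 = 5.8, rate = 5.4+13.5 = 18.9).
Mode = (α−1)/β = 4.8/18.9 = 0.2540.
Mean = α/β = 5.8/18.9 = 0.3069.
Mean > mode: the posterior has a right tail.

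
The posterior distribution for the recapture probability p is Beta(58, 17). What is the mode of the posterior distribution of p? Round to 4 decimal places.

0.7808

Mode = (58−1)/(58+17−2) = 57/73 = 0.7808.
Mean = 58/(58+17) = 58/75 = 0.7733.
This is the posterior mode — the MAP estimate.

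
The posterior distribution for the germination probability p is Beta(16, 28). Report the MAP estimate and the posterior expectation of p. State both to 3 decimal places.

Mode = (16−1)/(16+28−2) = 15/42 = 0.357.
Mean = 16/(16+28) = 16/44 = 0.364.
Mean > mode: the posterior has a right tail.

MAP = 0.357, posterior mean = 0.364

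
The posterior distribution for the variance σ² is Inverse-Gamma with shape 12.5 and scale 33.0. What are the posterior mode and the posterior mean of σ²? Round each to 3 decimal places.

MAP = 2.444, posterior mean = 2.870

Mode = β/(α+1) = 33.0/13.5 = 2.444.
Mean = β/(α−1) = 33.0/11.5 = 2.870.
The posterior is right-skewed, so the mean exceeds the mode.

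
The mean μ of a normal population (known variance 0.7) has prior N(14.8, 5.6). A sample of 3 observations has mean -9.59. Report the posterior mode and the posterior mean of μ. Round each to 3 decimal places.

posterior mode = -8.614, posterior mean = -8.614

Posterior for μ is Normal. Precision-weighted mean: (1/5.6·14.8 + 3/0.7·-9.59) / (1/5.6 + 3/0.7) = -8.614.
A Normal posterior is symmetric, so mode = mean.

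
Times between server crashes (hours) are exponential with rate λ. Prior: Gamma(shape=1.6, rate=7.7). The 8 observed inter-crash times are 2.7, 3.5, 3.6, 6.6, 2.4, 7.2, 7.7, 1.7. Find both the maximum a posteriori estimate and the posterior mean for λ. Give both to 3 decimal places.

Σ times = 35.4. Posterior: Gamma(shape = 1.6+8 = 9.6, rate = 7.7+35.4 = 43.1).
Mode = (α−1)/β = 8.6/43.1 = 0.200.
Mean = α/β = 9.6/43.1 = 0.223.
Right-skewed posterior ⇒ mode < mean.

MAP = 0.200; posterior mean = 0.223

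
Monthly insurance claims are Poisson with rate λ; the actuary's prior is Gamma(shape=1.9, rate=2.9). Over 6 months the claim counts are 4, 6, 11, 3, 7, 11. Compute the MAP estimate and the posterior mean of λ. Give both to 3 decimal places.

Σ counts = 42. Posterior: Gamma(shape = 1.9+42 = 43.9, rate = 2.9+6 = 8.9).
Mode = (α−1)/β = 42.9/8.9 = 4.820.
Mean = α/β = 43.9/8.9 = 4.933.
Right-skewed posterior ⇒ mode < mean.

MAP = 4.820, posterior mean = 4.933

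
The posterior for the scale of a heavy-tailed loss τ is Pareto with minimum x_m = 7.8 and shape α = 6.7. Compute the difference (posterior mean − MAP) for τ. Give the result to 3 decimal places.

1.368

The Pareto density is strictly decreasing on [x_m, ∞), so the mode is x_m = 7.800.
Mean = α·x_m/(α−1) = 6.7·7.8/5.7 = 9.168.
Difference = 9.168 − 7.800 = 1.368.
The mean is pulled above the mode by the posterior's right skew.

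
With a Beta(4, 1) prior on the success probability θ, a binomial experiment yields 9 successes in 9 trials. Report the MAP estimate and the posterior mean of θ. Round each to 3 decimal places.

MAP estimate = 1.000, posterior mean = 0.929

Posterior: Beta(4+9, 1+0) = Beta(13, 1).
Since β = 1 ≤ 1 and α > 1, the Beta density is monotone increasing on [0,1]; the mode is at 1.
Mean = 13/(13+1) = 0.929.
Left-skewed posterior ⇒ mean < mode.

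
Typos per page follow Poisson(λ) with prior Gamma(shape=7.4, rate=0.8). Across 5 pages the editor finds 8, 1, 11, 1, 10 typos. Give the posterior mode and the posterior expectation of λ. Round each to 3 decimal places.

Σ counts = 31. Posterior: Gamma(shape = 7.4+31 = 38.4, rate = 0.8+5 = 5.8).
Mode = (α−1)/β = 37.4/5.8 = 6.448.
Mean = α/β = 38.4/5.8 = 6.621.

MAP = 6.448; posterior mean = 6.621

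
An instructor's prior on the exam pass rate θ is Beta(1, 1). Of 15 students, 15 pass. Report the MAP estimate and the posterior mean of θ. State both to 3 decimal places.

θ_MAP = 1.000, E[θ|data] = 0.941

Posterior: Beta(1+15, 1+0) = Beta(16, 1).
Since β = 1 ≤ 1 and α > 1, the Beta density is monotone increasing on [0,1]; the mode is at 1.
Mean = 16/(16+1) = 0.941.
Mode > mean: the posterior has a left tail.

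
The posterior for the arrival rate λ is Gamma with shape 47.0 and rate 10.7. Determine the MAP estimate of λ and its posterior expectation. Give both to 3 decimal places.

MAP = 4.299; posterior mean = 4.393

Mode = (α−1)/β = 46.0/10.7 = 4.299.
Mean = α/β = 47.0/10.7 = 4.393.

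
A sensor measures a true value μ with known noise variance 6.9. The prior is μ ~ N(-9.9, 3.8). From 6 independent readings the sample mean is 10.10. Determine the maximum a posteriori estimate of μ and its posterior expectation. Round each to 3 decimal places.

μ_MAP = 5.454, E[μ|data] = 5.454

Posterior for μ is Normal. Precision-weighted mean: (1/3.8·-9.9 + 6/6.9·10.10) / (1/3.8 + 6/6.9) = 5.454.
A Normal posterior is symmetric, so mode = mean.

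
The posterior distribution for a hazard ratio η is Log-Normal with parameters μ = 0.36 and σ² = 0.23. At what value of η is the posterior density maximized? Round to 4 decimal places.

1.1388

Mode = exp(μ − σ²) = exp(0.13) = 1.1388.
Mean = exp(μ + σ²/2) = exp(0.475) = 1.6080.
This is the posterior mode — the MAP estimate.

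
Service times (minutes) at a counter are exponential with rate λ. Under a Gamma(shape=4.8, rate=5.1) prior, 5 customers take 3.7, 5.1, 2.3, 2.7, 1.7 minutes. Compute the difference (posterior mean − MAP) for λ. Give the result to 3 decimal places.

Σ times = 15.5. Posterior: Gamma(shape = 4.8+5 = 9.8, rate = 5.1+15.5 = 20.6).
Mode = (α−1)/β = 8.8/20.6 = 0.427.
Mean = α/β = 9.8/20.6 = 0.476.
Difference = 0.476 − 0.427 = 0.049.
The mean is pulled above the mode by the posterior's right skew.

0.049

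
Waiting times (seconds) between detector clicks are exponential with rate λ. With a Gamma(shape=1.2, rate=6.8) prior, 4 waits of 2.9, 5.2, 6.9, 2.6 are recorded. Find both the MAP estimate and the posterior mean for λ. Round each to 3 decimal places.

MAP = 0.172; posterior mean = 0.213

Σ times = 17.6. Posterior: Gamma(shape = 1.2+4 = 5.2, rate = 6.8+17.6 = 24.4).
Mode = (α−1)/β = 4.2/24.4 = 0.172.
Mean = α/β = 5.2/24.4 = 0.213.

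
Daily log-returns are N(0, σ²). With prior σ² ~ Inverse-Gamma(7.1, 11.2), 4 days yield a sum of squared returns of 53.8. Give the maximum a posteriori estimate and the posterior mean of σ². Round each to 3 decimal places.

MAP = 3.772; posterior mean = 4.704

Posterior: Inverse-Gamma(shape = 7.1+4/2 = 9.1, scale = 11.2+53.8/2 = 38.1).
Mode = β/(α+1) = 38.1/10.1 = 3.772.
Mean = β/(α−1) = 38.1/8.1 = 4.704.
Right-skewed posterior ⇒ mode < mean.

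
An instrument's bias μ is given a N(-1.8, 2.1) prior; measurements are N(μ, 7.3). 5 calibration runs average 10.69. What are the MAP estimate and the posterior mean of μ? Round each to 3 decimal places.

MAP = 5.568, posterior mean = 5.568

Posterior for μ is Normal. Precision-weighted mean: (1/2.1·-1.8 + 5/7.3·10.69) / (1/2.1 + 5/7.3) = 5.568.
A Normal posterior is symmetric, so mode = mean.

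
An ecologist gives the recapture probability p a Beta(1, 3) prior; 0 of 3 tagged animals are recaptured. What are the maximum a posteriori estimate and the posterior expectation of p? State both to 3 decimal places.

Posterior: Beta(1+0, 3+3) = Beta(1, 6).
Since α = 1 ≤ 1 and β > 1, the Beta density is monotone decreasing on [0,1]; the mode is at 0.
Mean = 1/(1+6) = 0.143.

MAP = 0.000; posterior mean = 0.143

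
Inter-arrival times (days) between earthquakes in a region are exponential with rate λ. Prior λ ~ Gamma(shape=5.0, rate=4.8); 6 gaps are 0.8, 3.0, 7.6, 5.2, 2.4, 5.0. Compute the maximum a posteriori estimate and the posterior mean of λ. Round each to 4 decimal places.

Σ times = 24.0. Posterior: Gamma(shape = 5.0+6 = 11.0, rate = 4.8+24.0 = 28.8).
Mode = (α−1)/β = 10.0/28.8 = 0.3472.
Mean = α/β = 11.0/28.8 = 0.3819.

λ_MAP = 0.3472, E[λ|data] = 0.3819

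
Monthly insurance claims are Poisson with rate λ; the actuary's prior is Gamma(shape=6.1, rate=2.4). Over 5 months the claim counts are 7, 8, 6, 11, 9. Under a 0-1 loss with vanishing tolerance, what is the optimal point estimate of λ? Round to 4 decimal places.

Σ counts = 41. Posterior: Gamma(shape = 6.1+41 = 47.1, rate = 2.4+5 = 7.4).
Mode = (α−1)/β = 46.1/7.4 = 6.2297.
Mean = α/β = 47.1/7.4 = 6.3649.
This is the posterior mode — the MAP estimate.

6.2297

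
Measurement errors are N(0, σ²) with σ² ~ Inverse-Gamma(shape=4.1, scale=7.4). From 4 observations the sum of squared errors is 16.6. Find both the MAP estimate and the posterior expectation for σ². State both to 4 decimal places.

MAP = 2.2113, posterior mean = 3.0784

Posterior: Inverse-Gamma(shape = 4.1+4/2 = 6.1, scale = 7.4+16.6/2 = 15.7).
Mode = β/(α+1) = 15.7/7.1 = 2.2113.
Mean = β/(α−1) = 15.7/5.1 = 3.0784.
Right-skewed posterior ⇒ mode < mean.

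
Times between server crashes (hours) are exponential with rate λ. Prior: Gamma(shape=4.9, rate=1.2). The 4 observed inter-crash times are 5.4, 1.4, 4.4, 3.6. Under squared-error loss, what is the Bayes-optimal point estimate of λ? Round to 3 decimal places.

Σ times = 14.8. Posterior: Gamma(shape = 4.9+4 = 8.9, rate = 1.2+14.8 = 16.0).
Mode = (α−1)/β = 7.9/16.0 = 0.494.
Mean = α/β = 8.9/16.0 = 0.556.
Squared-error loss ⇒ the optimal estimator is the posterior mean.

0.556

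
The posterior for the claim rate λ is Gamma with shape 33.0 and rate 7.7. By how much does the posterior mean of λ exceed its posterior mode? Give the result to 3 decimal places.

Mode = (α−1)/β = 32.0/7.7 = 4.156.
Mean = α/β = 33.0/7.7 = 4.286.
Difference = 4.286 − 4.156 = 0.130.

0.130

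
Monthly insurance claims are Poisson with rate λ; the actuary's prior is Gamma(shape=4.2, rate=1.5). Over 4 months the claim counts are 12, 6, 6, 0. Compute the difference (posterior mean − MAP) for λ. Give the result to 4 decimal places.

Σ counts = 24. Posterior: Gamma(shape = 4.2+24 = 28.2, rate = 1.5+4 = 5.5).
Mode = (α−1)/β = 27.2/5.5 = 4.9455.
Mean = α/β = 28.2/5.5 = 5.1273.
Difference = 5.1273 − 4.9455 = 0.1818.
The mean is pulled above the mode by the posterior's right skew.

0.1818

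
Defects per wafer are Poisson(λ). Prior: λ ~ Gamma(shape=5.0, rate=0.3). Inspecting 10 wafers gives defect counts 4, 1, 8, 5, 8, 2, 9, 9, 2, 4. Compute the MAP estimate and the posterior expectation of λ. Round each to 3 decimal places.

MAP = 5.437, posterior mean = 5.534

Σ counts = 52. Posterior: Gamma(shape = 5.0+52 = 57.0, rate = 0.3+10 = 10.3).
Mode = (α−1)/β = 56.0/10.3 = 5.437.
Mean = α/β = 57.0/10.3 = 5.534.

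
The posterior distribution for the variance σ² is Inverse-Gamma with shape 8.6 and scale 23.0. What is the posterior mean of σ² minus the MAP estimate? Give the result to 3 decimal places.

0.630

Mode = β/(α+1) = 23.0/9.6 = 2.396.
Mean = β/(α−1) = 23.0/7.6 = 3.026.
Difference = 3.026 − 2.396 = 0.630.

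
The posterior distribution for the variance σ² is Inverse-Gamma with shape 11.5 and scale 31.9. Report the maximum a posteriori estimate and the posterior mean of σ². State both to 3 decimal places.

Mode = β/(α+1) = 31.9/12.5 = 2.552.
Mean = β/(α−1) = 31.9/10.5 = 3.038.

maximum a posteriori estimate = 2.552, posterior mean = 3.038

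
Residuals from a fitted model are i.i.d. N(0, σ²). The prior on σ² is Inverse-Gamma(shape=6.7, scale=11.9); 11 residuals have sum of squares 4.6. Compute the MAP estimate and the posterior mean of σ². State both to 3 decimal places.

Posterior: Inverse-Gamma(shape = 6.7+11/2 = 12.2, scale = 11.9+4.6/2 = 14.2).
Mode = β/(α+1) = 14.2/13.2 = 1.076.
Mean = β/(α−1) = 14.2/11.2 = 1.268.
The posterior is right-skewed, so the mean exceeds the mode.

σ²_MAP = 1.076, E[σ²|data] = 1.268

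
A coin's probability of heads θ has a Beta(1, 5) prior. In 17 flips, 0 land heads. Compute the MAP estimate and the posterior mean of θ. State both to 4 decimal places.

MAP estimate = 0.0000, posterior mean = 0.0435

Posterior: Beta(1+0, 5+17) = Beta(1, 22).
Since α = 1 ≤ 1 and β > 1, the Beta density is monotone decreasing on [0,1]; the mode is at 0.
Mean = 1/(1+22) = 0.0435.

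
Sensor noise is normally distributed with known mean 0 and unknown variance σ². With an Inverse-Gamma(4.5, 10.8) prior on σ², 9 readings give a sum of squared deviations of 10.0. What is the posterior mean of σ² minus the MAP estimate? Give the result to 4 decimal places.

Posterior: Inverse-Gamma(shape = 4.5+9/2 = 9.0, scale = 10.8+10.0/2 = 15.8).
Mode = β/(α+1) = 15.8/10.0 = 1.5800.
Mean = β/(α−1) = 15.8/8.0 = 1.9750.
Difference = 1.9750 − 1.5800 = 0.3950.
Right-skewed posterior ⇒ mode < mean.

0.3950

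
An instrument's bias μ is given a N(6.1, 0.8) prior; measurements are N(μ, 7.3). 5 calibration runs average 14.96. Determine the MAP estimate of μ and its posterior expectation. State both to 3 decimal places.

Posterior for μ is Normal. Precision-weighted mean: (1/0.8·6.1 + 5/7.3·14.96) / (1/0.8 + 5/7.3) = 9.236.
A Normal posterior is symmetric, so mode = mean.

MAP: 9.236. Posterior mean: 9.236.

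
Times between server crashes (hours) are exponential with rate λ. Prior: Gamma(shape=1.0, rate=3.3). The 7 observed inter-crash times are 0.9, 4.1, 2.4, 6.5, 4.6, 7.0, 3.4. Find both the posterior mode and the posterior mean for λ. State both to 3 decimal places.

λ_MAP = 0.217, E[λ|data] = 0.248

Σ times = 28.9. Posterior: Gamma(shape = 1.0+7 = 8.0, rate = 3.3+28.9 = 32.2).
Mode = (α−1)/β = 7.0/32.2 = 0.217.
Mean = α/β = 8.0/32.2 = 0.248.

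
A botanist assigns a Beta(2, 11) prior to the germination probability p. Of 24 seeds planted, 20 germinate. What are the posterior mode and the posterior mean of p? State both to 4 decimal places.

Posterior: Beta(2+20, 11+4) = Beta(22, 15).
Mode = (22−1)/(22+15−2) = 21/35 = 0.6000.
Mean = 22/(22+15) = 22/37 = 0.5946.
Mode > mean: the posterior has a left tail.

p_MAP = 0.6000, E[p|data] = 0.5946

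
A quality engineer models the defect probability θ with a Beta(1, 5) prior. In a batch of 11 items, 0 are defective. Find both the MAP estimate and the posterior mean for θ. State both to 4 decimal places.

Posterior: Beta(1+0, 5+11) = Beta(1, 16).
Since α = 1 ≤ 1 and β > 1, the Beta density is monotone decreasing on [0,1]; the mode is at 0.
Mean = 1/(1+16) = 0.0588.

MAP = 0.0000; posterior mean = 0.0588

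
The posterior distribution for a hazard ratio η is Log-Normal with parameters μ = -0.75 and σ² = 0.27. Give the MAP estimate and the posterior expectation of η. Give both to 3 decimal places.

η_MAP = 0.361, E[η|data] = 0.541

Mode = exp(μ − σ²) = exp(-1.02) = 0.361.
Mean = exp(μ + σ²/2) = exp(-0.615) = 0.541.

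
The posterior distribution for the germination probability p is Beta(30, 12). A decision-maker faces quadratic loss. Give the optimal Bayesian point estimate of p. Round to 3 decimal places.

Mode = (30−1)/(30+12−2) = 29/40 = 0.725.
Mean = 30/(30+12) = 30/42 = 0.714.
Quadratic loss ⇒ the optimal estimator is the posterior mean.

0.714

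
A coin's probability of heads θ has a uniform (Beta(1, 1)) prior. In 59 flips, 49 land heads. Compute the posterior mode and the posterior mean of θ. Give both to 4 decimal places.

Posterior: Beta(1+49, 1+10) = Beta(50, 11).
Mode = (50−1)/(50+11−2) = 49/59 = 0.8305.
With a flat prior the MAP equals the MLE, 49/59.
Mean = 50/(50+11) = 50/61 = 0.8197.
The posterior is left-skewed, so the mode exceeds the mean.

MAP = 0.8305; posterior mean = 0.8197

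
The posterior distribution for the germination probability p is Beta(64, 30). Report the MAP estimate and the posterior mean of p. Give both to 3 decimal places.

Mode = (64−1)/(64+30−2) = 63/92 = 0.685.
Mean = 64/(64+30) = 64/94 = 0.681.
The posterior is left-skewed, so the mode exceeds the mean.

MAP estimate = 0.685, posterior mean = 0.681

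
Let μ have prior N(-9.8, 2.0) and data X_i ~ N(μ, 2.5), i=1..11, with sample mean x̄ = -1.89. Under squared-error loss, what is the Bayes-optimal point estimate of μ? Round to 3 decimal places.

-2.697

Posterior for μ is Normal. Precision-weighted mean: (1/2.0·-9.8 + 11/2.5·-1.89) / (1/2.0 + 11/2.5) = -2.697.
A Normal posterior is symmetric, so mode = mean.
Squared-error loss ⇒ the optimal estimator is the posterior mean.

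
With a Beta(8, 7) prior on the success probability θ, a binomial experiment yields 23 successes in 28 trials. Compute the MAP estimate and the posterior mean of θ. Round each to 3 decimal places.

Posterior: Beta(8+23, 7+5) = Beta(31, 12).
Mode = (31−1)/(31+12−2) = 30/41 = 0.732.
Mean = 31/(31+12) = 31/43 = 0.721.

MAP = 0.732, posterior mean = 0.721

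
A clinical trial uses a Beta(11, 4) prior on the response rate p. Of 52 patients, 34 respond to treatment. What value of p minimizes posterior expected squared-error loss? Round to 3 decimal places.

Posterior: Beta(11+34, 4+18) = Beta(45, 22).
Mode = (45−1)/(45+22−2) = 44/65 = 0.677.
Mean = 45/(45+22) = 45/67 = 0.672.
Squared-error loss ⇒ the optimal estimator is the posterior mean.

0.672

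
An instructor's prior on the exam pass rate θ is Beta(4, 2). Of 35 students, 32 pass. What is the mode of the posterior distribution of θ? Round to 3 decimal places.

Posterior: Beta(4+32, 2+3) = Beta(36, 5).
Mode = (36−1)/(36+5−2) = 35/39 = 0.897.
Mean = 36/(36+5) = 36/41 = 0.878.
This is the posterior mode — the MAP estimate.

0.897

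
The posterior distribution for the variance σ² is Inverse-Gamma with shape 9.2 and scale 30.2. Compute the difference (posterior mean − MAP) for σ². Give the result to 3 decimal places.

Mode = β/(α+1) = 30.2/10.2 = 2.961.
Mean = β/(α−1) = 30.2/8.2 = 3.683.
Difference = 3.683 − 2.961 = 0.722.

0.722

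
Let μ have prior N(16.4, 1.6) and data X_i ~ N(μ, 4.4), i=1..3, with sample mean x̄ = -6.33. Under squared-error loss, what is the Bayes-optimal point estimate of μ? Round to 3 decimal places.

Posterior for μ is Normal. Precision-weighted mean: (1/1.6·16.4 + 3/4.4·-6.33) / (1/1.6 + 3/4.4) = 4.541.
A Normal posterior is symmetric, so mode = mean.
Squared-error loss ⇒ the optimal estimator is the posterior mean.

4.541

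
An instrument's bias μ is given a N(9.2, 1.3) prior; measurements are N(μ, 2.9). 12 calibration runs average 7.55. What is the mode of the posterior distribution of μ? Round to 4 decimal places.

Posterior for μ is Normal. Precision-weighted mean: (1/1.3·9.2 + 12/2.9·7.55) / (1/1.3 + 12/2.9) = 7.8086.
A Normal posterior is symmetric, so mode = mean.
This is the posterior mode — the MAP estimate.

7.8086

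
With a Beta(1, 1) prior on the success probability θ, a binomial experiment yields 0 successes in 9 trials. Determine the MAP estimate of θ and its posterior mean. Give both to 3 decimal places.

Posterior: Beta(1+0, 1+9) = Beta(1, 10).
Since α = 1 ≤ 1 and β > 1, the Beta density is monotone decreasing on [0,1]; the mode is at 0.
Mean = 1/(1+10) = 0.091.
The mean is pulled above the mode by the posterior's right skew.

MAP = 0.000; posterior mean = 0.091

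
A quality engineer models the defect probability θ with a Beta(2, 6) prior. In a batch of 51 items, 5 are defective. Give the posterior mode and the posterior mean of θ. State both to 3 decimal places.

MAP = 0.105, posterior mean = 0.119

Posterior: Beta(2+5, 6+46) = Beta(7, 52).
Mode = (7−1)/(7+52−2) = 6/57 = 0.105.
Mean = 7/(7+52) = 7/59 = 0.119.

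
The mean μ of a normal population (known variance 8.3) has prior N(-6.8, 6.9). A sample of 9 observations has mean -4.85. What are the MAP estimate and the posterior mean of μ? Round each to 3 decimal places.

Posterior for μ is Normal. Precision-weighted mean: (1/6.9·-6.8 + 9/8.3·-4.85) / (1/6.9 + 9/8.3) = -5.080.
A Normal posterior is symmetric, so mode = mean.

μ_MAP = -5.080, E[μ|data] = -5.080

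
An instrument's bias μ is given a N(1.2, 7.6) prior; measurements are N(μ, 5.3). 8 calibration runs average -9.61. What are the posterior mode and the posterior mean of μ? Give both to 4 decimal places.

Posterior for μ is Normal. Precision-weighted mean: (1/7.6·1.2 + 8/5.3·-9.61) / (1/7.6 + 8/5.3) = -8.7432.
A Normal posterior is symmetric, so mode = mean.

MAP: -8.7432. Posterior mean: -8.7432.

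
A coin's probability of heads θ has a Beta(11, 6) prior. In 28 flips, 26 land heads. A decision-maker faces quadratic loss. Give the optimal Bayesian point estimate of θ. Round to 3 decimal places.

0.822

Posterior: Beta(11+26, 6+2) = Beta(37, 8).
Mode = (37−1)/(37+8−2) = 36/43 = 0.837.
Mean = 37/(37+8) = 37/45 = 0.822.
Quadratic loss ⇒ the optimal estimator is the posterior mean.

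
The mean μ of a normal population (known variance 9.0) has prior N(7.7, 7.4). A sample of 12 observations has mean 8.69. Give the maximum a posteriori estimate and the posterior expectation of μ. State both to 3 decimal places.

MAP: 8.599. Posterior mean: 8.599.

Posterior for μ is Normal. Precision-weighted mean: (1/7.4·7.7 + 12/9.0·8.69) / (1/7.4 + 12/9.0) = 8.599.
A Normal posterior is symmetric, so mode = mean.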